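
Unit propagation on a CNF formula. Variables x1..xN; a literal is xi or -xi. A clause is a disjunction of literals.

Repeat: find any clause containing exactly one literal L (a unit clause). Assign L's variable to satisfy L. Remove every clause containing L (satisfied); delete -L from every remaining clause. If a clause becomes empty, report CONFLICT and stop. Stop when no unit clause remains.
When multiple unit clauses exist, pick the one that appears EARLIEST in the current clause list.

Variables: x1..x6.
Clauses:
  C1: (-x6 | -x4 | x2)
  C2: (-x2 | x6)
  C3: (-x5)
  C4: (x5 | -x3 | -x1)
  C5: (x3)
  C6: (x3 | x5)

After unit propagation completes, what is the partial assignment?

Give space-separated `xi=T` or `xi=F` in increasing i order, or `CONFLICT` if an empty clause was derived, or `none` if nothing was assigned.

unit clause [-5] forces x5=F; simplify:
  drop 5 from [5, -3, -1] -> [-3, -1]
  drop 5 from [3, 5] -> [3]
  satisfied 1 clause(s); 5 remain; assigned so far: [5]
unit clause [3] forces x3=T; simplify:
  drop -3 from [-3, -1] -> [-1]
  satisfied 2 clause(s); 3 remain; assigned so far: [3, 5]
unit clause [-1] forces x1=F; simplify:
  satisfied 1 clause(s); 2 remain; assigned so far: [1, 3, 5]

Answer: x1=F x3=T x5=F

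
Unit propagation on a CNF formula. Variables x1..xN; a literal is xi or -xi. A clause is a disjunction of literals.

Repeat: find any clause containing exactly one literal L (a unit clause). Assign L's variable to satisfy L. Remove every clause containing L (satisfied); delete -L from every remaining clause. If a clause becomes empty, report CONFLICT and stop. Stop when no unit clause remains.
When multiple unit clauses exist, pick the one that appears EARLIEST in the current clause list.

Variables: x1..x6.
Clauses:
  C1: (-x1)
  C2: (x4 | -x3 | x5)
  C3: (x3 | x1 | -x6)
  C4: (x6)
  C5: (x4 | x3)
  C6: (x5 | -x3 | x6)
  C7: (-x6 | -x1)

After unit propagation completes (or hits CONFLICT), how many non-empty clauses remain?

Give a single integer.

Answer: 1

Derivation:
unit clause [-1] forces x1=F; simplify:
  drop 1 from [3, 1, -6] -> [3, -6]
  satisfied 2 clause(s); 5 remain; assigned so far: [1]
unit clause [6] forces x6=T; simplify:
  drop -6 from [3, -6] -> [3]
  satisfied 2 clause(s); 3 remain; assigned so far: [1, 6]
unit clause [3] forces x3=T; simplify:
  drop -3 from [4, -3, 5] -> [4, 5]
  satisfied 2 clause(s); 1 remain; assigned so far: [1, 3, 6]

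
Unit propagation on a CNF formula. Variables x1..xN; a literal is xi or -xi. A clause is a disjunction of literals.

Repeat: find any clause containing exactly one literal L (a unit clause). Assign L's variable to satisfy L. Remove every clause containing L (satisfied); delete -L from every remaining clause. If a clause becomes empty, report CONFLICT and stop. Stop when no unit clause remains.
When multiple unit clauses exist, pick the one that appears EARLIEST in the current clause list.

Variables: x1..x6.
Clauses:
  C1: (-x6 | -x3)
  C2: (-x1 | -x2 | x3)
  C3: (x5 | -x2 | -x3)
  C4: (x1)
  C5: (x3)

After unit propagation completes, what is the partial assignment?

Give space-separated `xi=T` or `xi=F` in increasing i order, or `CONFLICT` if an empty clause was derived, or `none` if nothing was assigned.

Answer: x1=T x3=T x6=F

Derivation:
unit clause [1] forces x1=T; simplify:
  drop -1 from [-1, -2, 3] -> [-2, 3]
  satisfied 1 clause(s); 4 remain; assigned so far: [1]
unit clause [3] forces x3=T; simplify:
  drop -3 from [-6, -3] -> [-6]
  drop -3 from [5, -2, -3] -> [5, -2]
  satisfied 2 clause(s); 2 remain; assigned so far: [1, 3]
unit clause [-6] forces x6=F; simplify:
  satisfied 1 clause(s); 1 remain; assigned so far: [1, 3, 6]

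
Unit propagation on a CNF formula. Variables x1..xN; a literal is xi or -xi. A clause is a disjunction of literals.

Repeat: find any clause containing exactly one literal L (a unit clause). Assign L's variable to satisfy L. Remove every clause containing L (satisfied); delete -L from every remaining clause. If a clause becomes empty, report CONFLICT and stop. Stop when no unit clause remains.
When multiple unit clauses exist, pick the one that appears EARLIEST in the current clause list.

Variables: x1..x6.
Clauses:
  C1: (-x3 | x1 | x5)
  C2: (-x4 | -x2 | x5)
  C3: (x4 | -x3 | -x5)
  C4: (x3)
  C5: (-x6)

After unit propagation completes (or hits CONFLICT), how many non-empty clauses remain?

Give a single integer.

Answer: 3

Derivation:
unit clause [3] forces x3=T; simplify:
  drop -3 from [-3, 1, 5] -> [1, 5]
  drop -3 from [4, -3, -5] -> [4, -5]
  satisfied 1 clause(s); 4 remain; assigned so far: [3]
unit clause [-6] forces x6=F; simplify:
  satisfied 1 clause(s); 3 remain; assigned so far: [3, 6]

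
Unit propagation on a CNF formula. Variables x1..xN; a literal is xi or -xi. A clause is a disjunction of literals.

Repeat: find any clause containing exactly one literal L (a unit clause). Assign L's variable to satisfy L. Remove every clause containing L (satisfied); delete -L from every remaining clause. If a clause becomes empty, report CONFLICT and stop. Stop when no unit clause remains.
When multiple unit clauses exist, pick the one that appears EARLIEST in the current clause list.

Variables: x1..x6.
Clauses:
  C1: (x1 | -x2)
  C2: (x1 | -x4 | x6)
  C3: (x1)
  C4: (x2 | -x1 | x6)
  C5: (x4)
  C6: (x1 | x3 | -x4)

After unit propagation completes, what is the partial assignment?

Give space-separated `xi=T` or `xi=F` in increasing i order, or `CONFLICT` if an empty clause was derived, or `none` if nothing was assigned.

Answer: x1=T x4=T

Derivation:
unit clause [1] forces x1=T; simplify:
  drop -1 from [2, -1, 6] -> [2, 6]
  satisfied 4 clause(s); 2 remain; assigned so far: [1]
unit clause [4] forces x4=T; simplify:
  satisfied 1 clause(s); 1 remain; assigned so far: [1, 4]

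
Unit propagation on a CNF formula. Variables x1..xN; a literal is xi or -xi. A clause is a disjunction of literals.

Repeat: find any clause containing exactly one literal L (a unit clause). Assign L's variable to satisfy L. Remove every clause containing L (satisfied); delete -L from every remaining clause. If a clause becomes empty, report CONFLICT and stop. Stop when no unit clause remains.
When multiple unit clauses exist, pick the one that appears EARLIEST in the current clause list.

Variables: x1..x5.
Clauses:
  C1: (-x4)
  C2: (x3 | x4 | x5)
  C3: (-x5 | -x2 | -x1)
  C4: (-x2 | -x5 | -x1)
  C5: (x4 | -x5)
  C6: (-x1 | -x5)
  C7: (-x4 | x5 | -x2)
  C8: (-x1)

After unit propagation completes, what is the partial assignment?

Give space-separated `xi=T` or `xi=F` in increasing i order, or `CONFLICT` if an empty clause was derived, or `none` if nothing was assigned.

Answer: x1=F x3=T x4=F x5=F

Derivation:
unit clause [-4] forces x4=F; simplify:
  drop 4 from [3, 4, 5] -> [3, 5]
  drop 4 from [4, -5] -> [-5]
  satisfied 2 clause(s); 6 remain; assigned so far: [4]
unit clause [-5] forces x5=F; simplify:
  drop 5 from [3, 5] -> [3]
  satisfied 4 clause(s); 2 remain; assigned so far: [4, 5]
unit clause [3] forces x3=T; simplify:
  satisfied 1 clause(s); 1 remain; assigned so far: [3, 4, 5]
unit clause [-1] forces x1=F; simplify:
  satisfied 1 clause(s); 0 remain; assigned so far: [1, 3, 4, 5]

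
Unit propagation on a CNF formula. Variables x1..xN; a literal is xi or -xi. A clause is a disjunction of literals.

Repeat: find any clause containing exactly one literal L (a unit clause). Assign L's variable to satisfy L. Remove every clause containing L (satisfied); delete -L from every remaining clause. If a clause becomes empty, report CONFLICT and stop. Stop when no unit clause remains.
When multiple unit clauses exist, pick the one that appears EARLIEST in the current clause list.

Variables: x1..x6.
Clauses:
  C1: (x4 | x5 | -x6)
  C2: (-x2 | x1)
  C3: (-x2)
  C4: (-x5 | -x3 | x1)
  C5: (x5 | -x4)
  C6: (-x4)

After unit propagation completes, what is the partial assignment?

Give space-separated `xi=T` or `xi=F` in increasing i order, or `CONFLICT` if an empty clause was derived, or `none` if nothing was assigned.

Answer: x2=F x4=F

Derivation:
unit clause [-2] forces x2=F; simplify:
  satisfied 2 clause(s); 4 remain; assigned so far: [2]
unit clause [-4] forces x4=F; simplify:
  drop 4 from [4, 5, -6] -> [5, -6]
  satisfied 2 clause(s); 2 remain; assigned so far: [2, 4]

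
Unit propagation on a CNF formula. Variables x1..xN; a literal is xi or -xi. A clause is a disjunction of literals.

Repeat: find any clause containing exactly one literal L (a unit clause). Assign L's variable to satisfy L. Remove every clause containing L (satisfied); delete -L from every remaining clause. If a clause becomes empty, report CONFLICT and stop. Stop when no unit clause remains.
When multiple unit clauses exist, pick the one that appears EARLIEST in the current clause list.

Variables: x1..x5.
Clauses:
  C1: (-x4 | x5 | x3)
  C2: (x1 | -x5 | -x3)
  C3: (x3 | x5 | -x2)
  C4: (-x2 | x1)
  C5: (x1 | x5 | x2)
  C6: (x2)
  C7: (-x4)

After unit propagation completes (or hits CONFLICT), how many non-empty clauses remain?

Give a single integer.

unit clause [2] forces x2=T; simplify:
  drop -2 from [3, 5, -2] -> [3, 5]
  drop -2 from [-2, 1] -> [1]
  satisfied 2 clause(s); 5 remain; assigned so far: [2]
unit clause [1] forces x1=T; simplify:
  satisfied 2 clause(s); 3 remain; assigned so far: [1, 2]
unit clause [-4] forces x4=F; simplify:
  satisfied 2 clause(s); 1 remain; assigned so far: [1, 2, 4]

Answer: 1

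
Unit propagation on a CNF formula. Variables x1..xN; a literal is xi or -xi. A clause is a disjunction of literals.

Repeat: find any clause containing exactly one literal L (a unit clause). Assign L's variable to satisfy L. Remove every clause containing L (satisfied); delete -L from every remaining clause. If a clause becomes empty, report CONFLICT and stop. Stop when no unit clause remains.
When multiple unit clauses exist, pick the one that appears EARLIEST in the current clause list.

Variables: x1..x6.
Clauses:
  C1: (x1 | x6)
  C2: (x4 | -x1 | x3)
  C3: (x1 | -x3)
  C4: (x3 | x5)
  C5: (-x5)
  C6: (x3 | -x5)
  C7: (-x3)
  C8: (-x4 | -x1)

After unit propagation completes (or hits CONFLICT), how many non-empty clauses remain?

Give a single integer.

unit clause [-5] forces x5=F; simplify:
  drop 5 from [3, 5] -> [3]
  satisfied 2 clause(s); 6 remain; assigned so far: [5]
unit clause [3] forces x3=T; simplify:
  drop -3 from [1, -3] -> [1]
  drop -3 from [-3] -> [] (empty!)
  satisfied 2 clause(s); 4 remain; assigned so far: [3, 5]
CONFLICT (empty clause)

Answer: 3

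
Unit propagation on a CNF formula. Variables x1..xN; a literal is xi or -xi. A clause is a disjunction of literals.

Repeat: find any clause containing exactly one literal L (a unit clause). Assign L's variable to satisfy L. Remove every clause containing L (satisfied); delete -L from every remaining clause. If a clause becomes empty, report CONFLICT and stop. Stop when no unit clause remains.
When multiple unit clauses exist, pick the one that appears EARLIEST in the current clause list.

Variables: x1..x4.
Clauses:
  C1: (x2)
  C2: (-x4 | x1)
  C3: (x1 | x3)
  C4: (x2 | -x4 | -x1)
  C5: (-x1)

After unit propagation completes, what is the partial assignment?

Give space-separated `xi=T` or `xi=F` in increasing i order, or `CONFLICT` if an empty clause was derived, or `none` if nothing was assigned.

unit clause [2] forces x2=T; simplify:
  satisfied 2 clause(s); 3 remain; assigned so far: [2]
unit clause [-1] forces x1=F; simplify:
  drop 1 from [-4, 1] -> [-4]
  drop 1 from [1, 3] -> [3]
  satisfied 1 clause(s); 2 remain; assigned so far: [1, 2]
unit clause [-4] forces x4=F; simplify:
  satisfied 1 clause(s); 1 remain; assigned so far: [1, 2, 4]
unit clause [3] forces x3=T; simplify:
  satisfied 1 clause(s); 0 remain; assigned so far: [1, 2, 3, 4]

Answer: x1=F x2=T x3=T x4=F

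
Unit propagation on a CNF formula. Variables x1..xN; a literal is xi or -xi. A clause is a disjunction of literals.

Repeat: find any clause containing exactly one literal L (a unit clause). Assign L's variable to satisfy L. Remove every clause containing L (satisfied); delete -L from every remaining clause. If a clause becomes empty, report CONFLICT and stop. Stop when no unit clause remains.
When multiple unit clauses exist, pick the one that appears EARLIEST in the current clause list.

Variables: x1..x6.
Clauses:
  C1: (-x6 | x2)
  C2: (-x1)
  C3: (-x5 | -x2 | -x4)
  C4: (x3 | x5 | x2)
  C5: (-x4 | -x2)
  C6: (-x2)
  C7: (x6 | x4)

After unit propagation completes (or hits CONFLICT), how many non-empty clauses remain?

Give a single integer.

Answer: 1

Derivation:
unit clause [-1] forces x1=F; simplify:
  satisfied 1 clause(s); 6 remain; assigned so far: [1]
unit clause [-2] forces x2=F; simplify:
  drop 2 from [-6, 2] -> [-6]
  drop 2 from [3, 5, 2] -> [3, 5]
  satisfied 3 clause(s); 3 remain; assigned so far: [1, 2]
unit clause [-6] forces x6=F; simplify:
  drop 6 from [6, 4] -> [4]
  satisfied 1 clause(s); 2 remain; assigned so far: [1, 2, 6]
unit clause [4] forces x4=T; simplify:
  satisfied 1 clause(s); 1 remain; assigned so far: [1, 2, 4, 6]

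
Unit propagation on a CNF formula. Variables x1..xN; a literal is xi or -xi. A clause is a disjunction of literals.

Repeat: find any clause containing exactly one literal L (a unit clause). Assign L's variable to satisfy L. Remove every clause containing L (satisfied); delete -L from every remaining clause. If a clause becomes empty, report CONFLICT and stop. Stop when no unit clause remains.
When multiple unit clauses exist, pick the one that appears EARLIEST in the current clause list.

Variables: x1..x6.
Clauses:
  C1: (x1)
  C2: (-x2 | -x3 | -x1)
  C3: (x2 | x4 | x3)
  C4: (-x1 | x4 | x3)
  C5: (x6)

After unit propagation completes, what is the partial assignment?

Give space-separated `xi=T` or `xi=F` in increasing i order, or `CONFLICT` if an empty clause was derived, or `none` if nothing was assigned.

Answer: x1=T x6=T

Derivation:
unit clause [1] forces x1=T; simplify:
  drop -1 from [-2, -3, -1] -> [-2, -3]
  drop -1 from [-1, 4, 3] -> [4, 3]
  satisfied 1 clause(s); 4 remain; assigned so far: [1]
unit clause [6] forces x6=T; simplify:
  satisfied 1 clause(s); 3 remain; assigned so far: [1, 6]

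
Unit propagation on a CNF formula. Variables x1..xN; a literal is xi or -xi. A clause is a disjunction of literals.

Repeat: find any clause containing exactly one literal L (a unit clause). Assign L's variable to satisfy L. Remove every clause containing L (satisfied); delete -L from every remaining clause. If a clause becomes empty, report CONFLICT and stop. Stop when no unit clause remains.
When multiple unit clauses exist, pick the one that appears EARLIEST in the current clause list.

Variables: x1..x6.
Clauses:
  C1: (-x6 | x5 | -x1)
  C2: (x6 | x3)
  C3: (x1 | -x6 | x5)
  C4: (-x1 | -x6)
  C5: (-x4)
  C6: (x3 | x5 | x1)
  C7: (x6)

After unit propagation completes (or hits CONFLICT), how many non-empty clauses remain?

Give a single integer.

Answer: 0

Derivation:
unit clause [-4] forces x4=F; simplify:
  satisfied 1 clause(s); 6 remain; assigned so far: [4]
unit clause [6] forces x6=T; simplify:
  drop -6 from [-6, 5, -1] -> [5, -1]
  drop -6 from [1, -6, 5] -> [1, 5]
  drop -6 from [-1, -6] -> [-1]
  satisfied 2 clause(s); 4 remain; assigned so far: [4, 6]
unit clause [-1] forces x1=F; simplify:
  drop 1 from [1, 5] -> [5]
  drop 1 from [3, 5, 1] -> [3, 5]
  satisfied 2 clause(s); 2 remain; assigned so far: [1, 4, 6]
unit clause [5] forces x5=T; simplify:
  satisfied 2 clause(s); 0 remain; assigned so far: [1, 4, 5, 6]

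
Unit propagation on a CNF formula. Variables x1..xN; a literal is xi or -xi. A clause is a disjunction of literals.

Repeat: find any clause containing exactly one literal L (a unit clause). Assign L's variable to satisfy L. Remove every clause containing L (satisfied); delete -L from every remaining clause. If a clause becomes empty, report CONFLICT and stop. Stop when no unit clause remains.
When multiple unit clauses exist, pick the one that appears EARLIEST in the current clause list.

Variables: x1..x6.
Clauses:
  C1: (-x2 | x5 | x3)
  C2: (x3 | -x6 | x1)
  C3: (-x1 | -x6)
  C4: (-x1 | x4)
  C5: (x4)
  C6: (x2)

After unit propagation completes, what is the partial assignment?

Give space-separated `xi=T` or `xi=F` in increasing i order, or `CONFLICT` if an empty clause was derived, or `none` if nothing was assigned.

unit clause [4] forces x4=T; simplify:
  satisfied 2 clause(s); 4 remain; assigned so far: [4]
unit clause [2] forces x2=T; simplify:
  drop -2 from [-2, 5, 3] -> [5, 3]
  satisfied 1 clause(s); 3 remain; assigned so far: [2, 4]

Answer: x2=T x4=T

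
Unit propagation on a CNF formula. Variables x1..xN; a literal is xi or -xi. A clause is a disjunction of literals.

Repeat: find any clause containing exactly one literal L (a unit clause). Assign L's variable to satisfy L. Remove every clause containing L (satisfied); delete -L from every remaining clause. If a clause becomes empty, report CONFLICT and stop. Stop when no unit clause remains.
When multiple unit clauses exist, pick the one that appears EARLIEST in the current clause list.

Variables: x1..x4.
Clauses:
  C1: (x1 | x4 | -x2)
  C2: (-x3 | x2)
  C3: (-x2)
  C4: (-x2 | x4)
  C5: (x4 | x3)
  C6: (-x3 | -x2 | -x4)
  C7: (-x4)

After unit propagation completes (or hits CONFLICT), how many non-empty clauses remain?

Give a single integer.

Answer: 0

Derivation:
unit clause [-2] forces x2=F; simplify:
  drop 2 from [-3, 2] -> [-3]
  satisfied 4 clause(s); 3 remain; assigned so far: [2]
unit clause [-3] forces x3=F; simplify:
  drop 3 from [4, 3] -> [4]
  satisfied 1 clause(s); 2 remain; assigned so far: [2, 3]
unit clause [4] forces x4=T; simplify:
  drop -4 from [-4] -> [] (empty!)
  satisfied 1 clause(s); 1 remain; assigned so far: [2, 3, 4]
CONFLICT (empty clause)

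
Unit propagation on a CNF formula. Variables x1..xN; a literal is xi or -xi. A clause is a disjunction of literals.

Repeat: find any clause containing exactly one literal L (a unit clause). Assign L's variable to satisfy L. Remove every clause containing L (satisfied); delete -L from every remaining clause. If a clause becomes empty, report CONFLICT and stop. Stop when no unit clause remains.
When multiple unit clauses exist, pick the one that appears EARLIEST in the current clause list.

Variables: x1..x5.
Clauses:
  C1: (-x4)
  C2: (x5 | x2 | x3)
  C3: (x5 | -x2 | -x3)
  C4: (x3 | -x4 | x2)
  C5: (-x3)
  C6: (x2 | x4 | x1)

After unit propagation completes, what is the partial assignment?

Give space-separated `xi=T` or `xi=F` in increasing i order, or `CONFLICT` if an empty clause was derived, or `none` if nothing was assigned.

Answer: x3=F x4=F

Derivation:
unit clause [-4] forces x4=F; simplify:
  drop 4 from [2, 4, 1] -> [2, 1]
  satisfied 2 clause(s); 4 remain; assigned so far: [4]
unit clause [-3] forces x3=F; simplify:
  drop 3 from [5, 2, 3] -> [5, 2]
  satisfied 2 clause(s); 2 remain; assigned so far: [3, 4]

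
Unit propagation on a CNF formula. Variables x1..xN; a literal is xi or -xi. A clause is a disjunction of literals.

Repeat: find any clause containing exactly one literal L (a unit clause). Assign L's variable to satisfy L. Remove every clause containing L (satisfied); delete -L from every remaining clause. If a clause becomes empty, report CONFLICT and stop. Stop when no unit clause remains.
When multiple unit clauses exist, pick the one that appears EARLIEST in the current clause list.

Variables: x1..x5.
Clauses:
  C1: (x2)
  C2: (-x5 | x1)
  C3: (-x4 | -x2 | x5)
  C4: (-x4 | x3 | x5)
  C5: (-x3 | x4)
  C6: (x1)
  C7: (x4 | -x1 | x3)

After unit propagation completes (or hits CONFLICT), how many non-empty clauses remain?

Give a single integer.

unit clause [2] forces x2=T; simplify:
  drop -2 from [-4, -2, 5] -> [-4, 5]
  satisfied 1 clause(s); 6 remain; assigned so far: [2]
unit clause [1] forces x1=T; simplify:
  drop -1 from [4, -1, 3] -> [4, 3]
  satisfied 2 clause(s); 4 remain; assigned so far: [1, 2]

Answer: 4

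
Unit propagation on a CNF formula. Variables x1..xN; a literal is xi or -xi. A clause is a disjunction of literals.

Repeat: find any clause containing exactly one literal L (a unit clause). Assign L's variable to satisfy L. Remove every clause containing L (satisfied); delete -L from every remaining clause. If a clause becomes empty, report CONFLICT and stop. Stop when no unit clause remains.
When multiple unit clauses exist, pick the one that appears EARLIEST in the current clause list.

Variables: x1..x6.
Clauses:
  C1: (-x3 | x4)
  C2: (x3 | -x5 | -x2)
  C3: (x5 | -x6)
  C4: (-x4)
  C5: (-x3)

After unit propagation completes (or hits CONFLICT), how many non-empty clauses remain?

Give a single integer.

Answer: 2

Derivation:
unit clause [-4] forces x4=F; simplify:
  drop 4 from [-3, 4] -> [-3]
  satisfied 1 clause(s); 4 remain; assigned so far: [4]
unit clause [-3] forces x3=F; simplify:
  drop 3 from [3, -5, -2] -> [-5, -2]
  satisfied 2 clause(s); 2 remain; assigned so far: [3, 4]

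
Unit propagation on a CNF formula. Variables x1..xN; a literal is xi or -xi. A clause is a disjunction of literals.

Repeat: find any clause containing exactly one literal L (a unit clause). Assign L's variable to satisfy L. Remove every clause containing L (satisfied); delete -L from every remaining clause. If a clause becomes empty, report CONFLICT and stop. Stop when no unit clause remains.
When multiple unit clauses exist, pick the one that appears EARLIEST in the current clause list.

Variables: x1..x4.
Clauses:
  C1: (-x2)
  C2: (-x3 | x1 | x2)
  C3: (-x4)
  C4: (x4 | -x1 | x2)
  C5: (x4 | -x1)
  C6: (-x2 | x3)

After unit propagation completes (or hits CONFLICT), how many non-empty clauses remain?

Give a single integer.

Answer: 0

Derivation:
unit clause [-2] forces x2=F; simplify:
  drop 2 from [-3, 1, 2] -> [-3, 1]
  drop 2 from [4, -1, 2] -> [4, -1]
  satisfied 2 clause(s); 4 remain; assigned so far: [2]
unit clause [-4] forces x4=F; simplify:
  drop 4 from [4, -1] -> [-1]
  drop 4 from [4, -1] -> [-1]
  satisfied 1 clause(s); 3 remain; assigned so far: [2, 4]
unit clause [-1] forces x1=F; simplify:
  drop 1 from [-3, 1] -> [-3]
  satisfied 2 clause(s); 1 remain; assigned so far: [1, 2, 4]
unit clause [-3] forces x3=F; simplify:
  satisfied 1 clause(s); 0 remain; assigned so far: [1, 2, 3, 4]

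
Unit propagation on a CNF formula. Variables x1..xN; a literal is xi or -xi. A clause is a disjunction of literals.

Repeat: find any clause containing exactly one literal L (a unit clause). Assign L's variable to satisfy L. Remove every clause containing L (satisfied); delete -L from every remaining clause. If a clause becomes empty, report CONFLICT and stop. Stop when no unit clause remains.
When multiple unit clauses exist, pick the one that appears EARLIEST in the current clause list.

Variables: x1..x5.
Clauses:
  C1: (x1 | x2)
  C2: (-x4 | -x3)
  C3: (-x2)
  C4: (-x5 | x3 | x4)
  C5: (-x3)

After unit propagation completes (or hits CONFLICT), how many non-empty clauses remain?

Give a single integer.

unit clause [-2] forces x2=F; simplify:
  drop 2 from [1, 2] -> [1]
  satisfied 1 clause(s); 4 remain; assigned so far: [2]
unit clause [1] forces x1=T; simplify:
  satisfied 1 clause(s); 3 remain; assigned so far: [1, 2]
unit clause [-3] forces x3=F; simplify:
  drop 3 from [-5, 3, 4] -> [-5, 4]
  satisfied 2 clause(s); 1 remain; assigned so far: [1, 2, 3]

Answer: 1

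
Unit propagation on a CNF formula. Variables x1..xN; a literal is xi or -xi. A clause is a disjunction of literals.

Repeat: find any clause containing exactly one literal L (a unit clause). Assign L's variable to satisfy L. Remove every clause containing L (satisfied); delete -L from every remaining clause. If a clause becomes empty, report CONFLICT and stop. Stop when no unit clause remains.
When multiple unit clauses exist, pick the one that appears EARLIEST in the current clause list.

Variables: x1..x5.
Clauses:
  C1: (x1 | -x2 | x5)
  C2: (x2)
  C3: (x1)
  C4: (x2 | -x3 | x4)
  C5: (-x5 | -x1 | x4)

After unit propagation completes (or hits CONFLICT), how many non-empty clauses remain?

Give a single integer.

unit clause [2] forces x2=T; simplify:
  drop -2 from [1, -2, 5] -> [1, 5]
  satisfied 2 clause(s); 3 remain; assigned so far: [2]
unit clause [1] forces x1=T; simplify:
  drop -1 from [-5, -1, 4] -> [-5, 4]
  satisfied 2 clause(s); 1 remain; assigned so far: [1, 2]

Answer: 1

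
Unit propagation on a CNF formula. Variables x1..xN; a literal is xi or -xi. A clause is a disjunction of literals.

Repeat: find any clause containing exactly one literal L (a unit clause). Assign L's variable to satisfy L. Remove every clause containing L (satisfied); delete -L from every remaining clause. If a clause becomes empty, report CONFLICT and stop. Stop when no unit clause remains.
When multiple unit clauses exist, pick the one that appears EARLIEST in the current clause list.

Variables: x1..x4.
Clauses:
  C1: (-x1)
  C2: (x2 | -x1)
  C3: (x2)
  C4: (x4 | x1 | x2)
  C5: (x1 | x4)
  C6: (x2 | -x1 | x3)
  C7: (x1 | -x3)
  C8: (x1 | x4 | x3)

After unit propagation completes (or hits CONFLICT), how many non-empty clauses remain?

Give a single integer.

Answer: 0

Derivation:
unit clause [-1] forces x1=F; simplify:
  drop 1 from [4, 1, 2] -> [4, 2]
  drop 1 from [1, 4] -> [4]
  drop 1 from [1, -3] -> [-3]
  drop 1 from [1, 4, 3] -> [4, 3]
  satisfied 3 clause(s); 5 remain; assigned so far: [1]
unit clause [2] forces x2=T; simplify:
  satisfied 2 clause(s); 3 remain; assigned so far: [1, 2]
unit clause [4] forces x4=T; simplify:
  satisfied 2 clause(s); 1 remain; assigned so far: [1, 2, 4]
unit clause [-3] forces x3=F; simplify:
  satisfied 1 clause(s); 0 remain; assigned so far: [1, 2, 3, 4]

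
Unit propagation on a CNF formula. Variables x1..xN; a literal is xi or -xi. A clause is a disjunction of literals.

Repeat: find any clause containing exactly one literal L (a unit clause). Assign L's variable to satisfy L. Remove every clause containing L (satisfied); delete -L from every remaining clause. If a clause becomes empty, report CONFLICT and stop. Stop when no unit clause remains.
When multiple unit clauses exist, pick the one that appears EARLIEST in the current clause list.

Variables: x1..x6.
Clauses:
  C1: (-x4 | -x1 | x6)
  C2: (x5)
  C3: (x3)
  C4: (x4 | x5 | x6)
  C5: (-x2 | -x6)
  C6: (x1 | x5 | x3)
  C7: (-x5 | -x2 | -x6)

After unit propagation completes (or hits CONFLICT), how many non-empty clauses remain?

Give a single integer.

unit clause [5] forces x5=T; simplify:
  drop -5 from [-5, -2, -6] -> [-2, -6]
  satisfied 3 clause(s); 4 remain; assigned so far: [5]
unit clause [3] forces x3=T; simplify:
  satisfied 1 clause(s); 3 remain; assigned so far: [3, 5]

Answer: 3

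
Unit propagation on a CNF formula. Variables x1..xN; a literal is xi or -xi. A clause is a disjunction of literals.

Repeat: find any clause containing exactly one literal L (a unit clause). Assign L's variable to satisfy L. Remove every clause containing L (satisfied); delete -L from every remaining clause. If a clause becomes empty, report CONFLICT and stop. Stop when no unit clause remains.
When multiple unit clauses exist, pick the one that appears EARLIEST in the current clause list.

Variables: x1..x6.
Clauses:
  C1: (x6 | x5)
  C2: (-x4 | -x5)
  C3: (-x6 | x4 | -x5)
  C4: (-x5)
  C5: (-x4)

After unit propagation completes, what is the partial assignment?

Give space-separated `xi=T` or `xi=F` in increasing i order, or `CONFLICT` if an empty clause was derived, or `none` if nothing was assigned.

Answer: x4=F x5=F x6=T

Derivation:
unit clause [-5] forces x5=F; simplify:
  drop 5 from [6, 5] -> [6]
  satisfied 3 clause(s); 2 remain; assigned so far: [5]
unit clause [6] forces x6=T; simplify:
  satisfied 1 clause(s); 1 remain; assigned so far: [5, 6]
unit clause [-4] forces x4=F; simplify:
  satisfied 1 clause(s); 0 remain; assigned so far: [4, 5, 6]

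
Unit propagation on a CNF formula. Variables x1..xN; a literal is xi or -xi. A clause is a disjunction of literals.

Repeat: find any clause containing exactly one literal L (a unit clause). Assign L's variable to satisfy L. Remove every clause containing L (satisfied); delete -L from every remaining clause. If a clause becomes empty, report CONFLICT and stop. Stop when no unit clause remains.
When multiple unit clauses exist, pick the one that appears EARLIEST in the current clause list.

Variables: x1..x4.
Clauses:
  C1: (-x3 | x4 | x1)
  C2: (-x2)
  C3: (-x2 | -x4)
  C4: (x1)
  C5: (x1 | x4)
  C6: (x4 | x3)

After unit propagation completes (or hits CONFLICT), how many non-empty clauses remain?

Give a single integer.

Answer: 1

Derivation:
unit clause [-2] forces x2=F; simplify:
  satisfied 2 clause(s); 4 remain; assigned so far: [2]
unit clause [1] forces x1=T; simplify:
  satisfied 3 clause(s); 1 remain; assigned so far: [1, 2]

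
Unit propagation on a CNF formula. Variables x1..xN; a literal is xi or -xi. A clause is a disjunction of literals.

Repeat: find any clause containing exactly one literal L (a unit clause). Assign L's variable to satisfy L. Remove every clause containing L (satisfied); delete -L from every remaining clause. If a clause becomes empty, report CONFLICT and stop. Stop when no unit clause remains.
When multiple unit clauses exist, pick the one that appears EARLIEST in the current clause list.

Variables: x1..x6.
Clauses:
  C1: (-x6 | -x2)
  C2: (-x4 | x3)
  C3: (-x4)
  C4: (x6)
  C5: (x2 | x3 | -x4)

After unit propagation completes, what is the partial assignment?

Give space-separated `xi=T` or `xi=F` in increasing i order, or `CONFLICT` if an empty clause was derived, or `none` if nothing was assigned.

unit clause [-4] forces x4=F; simplify:
  satisfied 3 clause(s); 2 remain; assigned so far: [4]
unit clause [6] forces x6=T; simplify:
  drop -6 from [-6, -2] -> [-2]
  satisfied 1 clause(s); 1 remain; assigned so far: [4, 6]
unit clause [-2] forces x2=F; simplify:
  satisfied 1 clause(s); 0 remain; assigned so far: [2, 4, 6]

Answer: x2=F x4=F x6=T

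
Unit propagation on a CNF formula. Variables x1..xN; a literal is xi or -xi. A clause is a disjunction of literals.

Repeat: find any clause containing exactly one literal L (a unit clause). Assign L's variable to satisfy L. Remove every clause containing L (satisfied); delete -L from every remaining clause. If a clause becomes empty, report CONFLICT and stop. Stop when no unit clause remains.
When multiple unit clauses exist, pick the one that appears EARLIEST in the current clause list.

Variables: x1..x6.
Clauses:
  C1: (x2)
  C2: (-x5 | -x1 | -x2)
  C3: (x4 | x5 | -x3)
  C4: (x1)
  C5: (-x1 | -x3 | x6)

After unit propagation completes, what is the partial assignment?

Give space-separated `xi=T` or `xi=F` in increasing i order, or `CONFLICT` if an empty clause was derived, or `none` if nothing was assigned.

Answer: x1=T x2=T x5=F

Derivation:
unit clause [2] forces x2=T; simplify:
  drop -2 from [-5, -1, -2] -> [-5, -1]
  satisfied 1 clause(s); 4 remain; assigned so far: [2]
unit clause [1] forces x1=T; simplify:
  drop -1 from [-5, -1] -> [-5]
  drop -1 from [-1, -3, 6] -> [-3, 6]
  satisfied 1 clause(s); 3 remain; assigned so far: [1, 2]
unit clause [-5] forces x5=F; simplify:
  drop 5 from [4, 5, -3] -> [4, -3]
  satisfied 1 clause(s); 2 remain; assigned so far: [1, 2, 5]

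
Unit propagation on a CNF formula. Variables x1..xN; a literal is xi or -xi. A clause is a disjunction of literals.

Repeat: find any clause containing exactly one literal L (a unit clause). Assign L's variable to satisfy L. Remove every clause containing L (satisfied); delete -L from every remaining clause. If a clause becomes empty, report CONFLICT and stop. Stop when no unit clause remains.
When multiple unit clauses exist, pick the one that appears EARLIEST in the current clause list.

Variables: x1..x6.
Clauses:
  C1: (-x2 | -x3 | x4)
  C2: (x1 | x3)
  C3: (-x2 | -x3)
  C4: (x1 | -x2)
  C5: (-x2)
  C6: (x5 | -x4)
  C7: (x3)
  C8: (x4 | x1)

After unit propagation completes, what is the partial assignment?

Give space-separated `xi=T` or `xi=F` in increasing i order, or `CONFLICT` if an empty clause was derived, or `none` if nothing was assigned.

unit clause [-2] forces x2=F; simplify:
  satisfied 4 clause(s); 4 remain; assigned so far: [2]
unit clause [3] forces x3=T; simplify:
  satisfied 2 clause(s); 2 remain; assigned so far: [2, 3]

Answer: x2=F x3=T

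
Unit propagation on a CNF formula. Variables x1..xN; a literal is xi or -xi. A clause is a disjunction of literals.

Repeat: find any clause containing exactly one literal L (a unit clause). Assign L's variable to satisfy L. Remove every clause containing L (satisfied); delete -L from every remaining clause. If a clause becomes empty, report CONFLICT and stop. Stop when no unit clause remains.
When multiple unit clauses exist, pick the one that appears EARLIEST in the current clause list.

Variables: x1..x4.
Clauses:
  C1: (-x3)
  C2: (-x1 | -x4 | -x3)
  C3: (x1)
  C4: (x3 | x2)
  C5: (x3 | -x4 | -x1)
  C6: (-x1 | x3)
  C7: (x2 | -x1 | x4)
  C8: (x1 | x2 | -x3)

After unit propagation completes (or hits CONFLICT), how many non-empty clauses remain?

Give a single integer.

Answer: 3

Derivation:
unit clause [-3] forces x3=F; simplify:
  drop 3 from [3, 2] -> [2]
  drop 3 from [3, -4, -1] -> [-4, -1]
  drop 3 from [-1, 3] -> [-1]
  satisfied 3 clause(s); 5 remain; assigned so far: [3]
unit clause [1] forces x1=T; simplify:
  drop -1 from [-4, -1] -> [-4]
  drop -1 from [-1] -> [] (empty!)
  drop -1 from [2, -1, 4] -> [2, 4]
  satisfied 1 clause(s); 4 remain; assigned so far: [1, 3]
CONFLICT (empty clause)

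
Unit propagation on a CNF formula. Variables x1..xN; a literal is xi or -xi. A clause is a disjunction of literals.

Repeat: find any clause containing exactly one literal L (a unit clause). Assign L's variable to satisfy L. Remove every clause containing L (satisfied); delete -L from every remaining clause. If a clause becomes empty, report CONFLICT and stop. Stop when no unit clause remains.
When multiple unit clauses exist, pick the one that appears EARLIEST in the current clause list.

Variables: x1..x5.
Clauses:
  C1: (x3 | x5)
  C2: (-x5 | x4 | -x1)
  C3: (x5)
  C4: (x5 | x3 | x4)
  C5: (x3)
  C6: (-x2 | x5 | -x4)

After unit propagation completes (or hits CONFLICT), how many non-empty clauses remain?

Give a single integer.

unit clause [5] forces x5=T; simplify:
  drop -5 from [-5, 4, -1] -> [4, -1]
  satisfied 4 clause(s); 2 remain; assigned so far: [5]
unit clause [3] forces x3=T; simplify:
  satisfied 1 clause(s); 1 remain; assigned so far: [3, 5]

Answer: 1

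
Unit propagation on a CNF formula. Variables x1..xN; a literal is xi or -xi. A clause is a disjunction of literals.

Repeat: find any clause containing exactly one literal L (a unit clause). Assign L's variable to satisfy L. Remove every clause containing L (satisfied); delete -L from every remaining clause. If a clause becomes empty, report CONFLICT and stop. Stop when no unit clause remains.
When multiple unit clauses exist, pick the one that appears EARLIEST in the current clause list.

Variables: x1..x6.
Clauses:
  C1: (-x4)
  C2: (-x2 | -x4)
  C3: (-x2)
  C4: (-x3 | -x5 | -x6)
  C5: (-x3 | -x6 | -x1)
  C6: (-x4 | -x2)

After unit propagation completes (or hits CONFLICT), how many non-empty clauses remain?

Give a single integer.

Answer: 2

Derivation:
unit clause [-4] forces x4=F; simplify:
  satisfied 3 clause(s); 3 remain; assigned so far: [4]
unit clause [-2] forces x2=F; simplify:
  satisfied 1 clause(s); 2 remain; assigned so far: [2, 4]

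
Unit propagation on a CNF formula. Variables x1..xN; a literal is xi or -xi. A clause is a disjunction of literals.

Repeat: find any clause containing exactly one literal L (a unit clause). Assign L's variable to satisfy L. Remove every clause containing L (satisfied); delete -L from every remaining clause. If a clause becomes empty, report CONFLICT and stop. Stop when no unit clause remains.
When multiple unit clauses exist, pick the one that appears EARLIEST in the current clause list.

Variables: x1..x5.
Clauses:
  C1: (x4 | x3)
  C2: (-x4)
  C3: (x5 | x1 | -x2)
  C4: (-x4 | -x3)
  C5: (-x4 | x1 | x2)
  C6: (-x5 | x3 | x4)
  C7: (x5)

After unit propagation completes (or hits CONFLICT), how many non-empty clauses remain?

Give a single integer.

Answer: 0

Derivation:
unit clause [-4] forces x4=F; simplify:
  drop 4 from [4, 3] -> [3]
  drop 4 from [-5, 3, 4] -> [-5, 3]
  satisfied 3 clause(s); 4 remain; assigned so far: [4]
unit clause [3] forces x3=T; simplify:
  satisfied 2 clause(s); 2 remain; assigned so far: [3, 4]
unit clause [5] forces x5=T; simplify:
  satisfied 2 clause(s); 0 remain; assigned so far: [3, 4, 5]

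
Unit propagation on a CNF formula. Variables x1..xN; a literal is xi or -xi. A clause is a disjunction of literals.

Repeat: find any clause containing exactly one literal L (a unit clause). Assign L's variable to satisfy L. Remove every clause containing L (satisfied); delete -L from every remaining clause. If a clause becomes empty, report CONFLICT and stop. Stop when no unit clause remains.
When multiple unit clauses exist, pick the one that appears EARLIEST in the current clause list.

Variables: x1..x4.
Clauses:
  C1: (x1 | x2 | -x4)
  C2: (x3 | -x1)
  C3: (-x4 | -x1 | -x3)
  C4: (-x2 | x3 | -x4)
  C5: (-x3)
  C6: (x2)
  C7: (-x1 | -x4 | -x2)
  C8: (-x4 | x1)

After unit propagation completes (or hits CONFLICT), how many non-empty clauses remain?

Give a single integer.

Answer: 0

Derivation:
unit clause [-3] forces x3=F; simplify:
  drop 3 from [3, -1] -> [-1]
  drop 3 from [-2, 3, -4] -> [-2, -4]
  satisfied 2 clause(s); 6 remain; assigned so far: [3]
unit clause [-1] forces x1=F; simplify:
  drop 1 from [1, 2, -4] -> [2, -4]
  drop 1 from [-4, 1] -> [-4]
  satisfied 2 clause(s); 4 remain; assigned so far: [1, 3]
unit clause [2] forces x2=T; simplify:
  drop -2 from [-2, -4] -> [-4]
  satisfied 2 clause(s); 2 remain; assigned so far: [1, 2, 3]
unit clause [-4] forces x4=F; simplify:
  satisfied 2 clause(s); 0 remain; assigned so far: [1, 2, 3, 4]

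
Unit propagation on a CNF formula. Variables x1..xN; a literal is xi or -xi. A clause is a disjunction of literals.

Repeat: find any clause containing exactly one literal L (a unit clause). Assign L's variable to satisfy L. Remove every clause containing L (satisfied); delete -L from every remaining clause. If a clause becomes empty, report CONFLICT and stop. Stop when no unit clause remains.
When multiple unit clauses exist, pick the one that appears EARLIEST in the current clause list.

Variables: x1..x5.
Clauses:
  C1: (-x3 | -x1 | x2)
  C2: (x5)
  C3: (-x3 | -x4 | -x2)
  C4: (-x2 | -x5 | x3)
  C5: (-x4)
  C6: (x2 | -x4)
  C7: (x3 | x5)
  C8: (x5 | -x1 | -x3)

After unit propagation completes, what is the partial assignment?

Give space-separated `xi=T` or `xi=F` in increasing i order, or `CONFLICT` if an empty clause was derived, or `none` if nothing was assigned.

Answer: x4=F x5=T

Derivation:
unit clause [5] forces x5=T; simplify:
  drop -5 from [-2, -5, 3] -> [-2, 3]
  satisfied 3 clause(s); 5 remain; assigned so far: [5]
unit clause [-4] forces x4=F; simplify:
  satisfied 3 clause(s); 2 remain; assigned so far: [4, 5]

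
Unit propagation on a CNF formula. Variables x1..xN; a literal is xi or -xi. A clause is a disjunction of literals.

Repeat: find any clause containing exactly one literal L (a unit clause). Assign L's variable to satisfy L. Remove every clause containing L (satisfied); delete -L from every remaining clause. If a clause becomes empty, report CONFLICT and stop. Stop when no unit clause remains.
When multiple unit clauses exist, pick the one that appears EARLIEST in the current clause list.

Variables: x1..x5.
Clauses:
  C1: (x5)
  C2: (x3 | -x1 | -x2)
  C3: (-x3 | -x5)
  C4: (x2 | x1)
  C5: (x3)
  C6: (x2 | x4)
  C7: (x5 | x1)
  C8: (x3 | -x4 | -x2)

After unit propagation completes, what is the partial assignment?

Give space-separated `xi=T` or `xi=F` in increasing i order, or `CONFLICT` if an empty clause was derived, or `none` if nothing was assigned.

Answer: CONFLICT

Derivation:
unit clause [5] forces x5=T; simplify:
  drop -5 from [-3, -5] -> [-3]
  satisfied 2 clause(s); 6 remain; assigned so far: [5]
unit clause [-3] forces x3=F; simplify:
  drop 3 from [3, -1, -2] -> [-1, -2]
  drop 3 from [3] -> [] (empty!)
  drop 3 from [3, -4, -2] -> [-4, -2]
  satisfied 1 clause(s); 5 remain; assigned so far: [3, 5]
CONFLICT (empty clause)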